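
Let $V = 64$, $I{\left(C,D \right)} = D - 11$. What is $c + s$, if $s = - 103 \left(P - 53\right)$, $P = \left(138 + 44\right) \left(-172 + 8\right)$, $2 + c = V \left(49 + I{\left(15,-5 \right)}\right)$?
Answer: $3081913$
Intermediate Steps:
$I{\left(C,D \right)} = -11 + D$
$c = 2110$ ($c = -2 + 64 \left(49 - 16\right) = -2 + 64 \cdot 33 = -2 + 2112 = 2110$)
$P = -29848$ ($P = 182 \left(-164\right) = -29848$)
$s = 3079803$ ($s = - 103 \left(-29848 - 53\right) = \left(-103\right) \left(-29901\right) = 3079803$)
$c + s = 2110 + 3079803 = 3081913$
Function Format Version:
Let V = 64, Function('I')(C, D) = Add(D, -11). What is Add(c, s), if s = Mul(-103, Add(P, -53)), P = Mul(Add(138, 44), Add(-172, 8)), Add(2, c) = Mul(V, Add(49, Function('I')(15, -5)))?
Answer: 3081913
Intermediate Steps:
Function('I')(C, D) = Add(-11, D)
c = 2110 (c = Add(-2, Mul(64, Add(49, Add(-11, -5)))) = Add(-2, Mul(64, Add(49, -16))) = Add(-2, Mul(64, 33)) = Add(-2, 2112) = 2110)
P = -29848 (P = Mul(182, -164) = -29848)
s = 3079803 (s = Mul(-103, Add(-29848, -53)) = Mul(-103, -29901) = 3079803)
Add(c, s) = Add(2110, 3079803) = 3081913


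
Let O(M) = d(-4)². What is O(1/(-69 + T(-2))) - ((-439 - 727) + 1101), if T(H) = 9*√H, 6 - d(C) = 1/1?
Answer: 90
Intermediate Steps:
d(C) = 5 (d(C) = 6 - 1/1 = 6 - 1*1 = 6 - 1 = 5)
O(M) = 25 (O(M) = 5² = 25)
O(1/(-69 + T(-2))) - ((-439 - 727) + 1101) = 25 - ((-439 - 727) + 1101) = 25 - (-1166 + 1101) = 25 - 1*(-65) = 25 + 65 = 90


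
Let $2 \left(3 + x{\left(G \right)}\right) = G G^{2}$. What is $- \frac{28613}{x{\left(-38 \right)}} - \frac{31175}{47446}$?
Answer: $\frac{502161573}{1301870794} \approx 0.38572$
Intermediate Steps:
$x{\left(G \right)} = -3 + \frac{G^{3}}{2}$ ($x{\left(G \right)} = -3 + \frac{G G^{2}}{2} = -3 + \frac{G^{3}}{2}$)
$- \frac{28613}{x{\left(-38 \right)}} - \frac{31175}{47446} = - \frac{28613}{-3 + \frac{\left(-38\right)^{3}}{2}} - \frac{31175}{47446} = - \frac{28613}{-3 + \frac{1}{2} \left(-54872\right)} - \frac{31175}{47446} = - \frac{28613}{-3 - 27436} - \frac{31175}{47446} = - \frac{28613}{-27439} - \frac{31175}{47446} = \left(-28613\right) \left(- \frac{1}{27439}\right) - \frac{31175}{47446} = \frac{28613}{27439} - \frac{31175}{47446} = \frac{502161573}{1301870794}$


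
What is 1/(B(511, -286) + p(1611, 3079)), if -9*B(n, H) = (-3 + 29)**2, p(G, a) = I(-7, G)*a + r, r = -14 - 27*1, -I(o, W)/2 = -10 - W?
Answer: 9/89838017 ≈ 1.0018e-7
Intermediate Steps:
I(o, W) = 20 + 2*W (I(o, W) = -2*(-10 - W) = 20 + 2*W)
r = -41 (r = -14 - 27 = -41)
p(G, a) = -41 + a*(20 + 2*G) (p(G, a) = (20 + 2*G)*a - 41 = a*(20 + 2*G) - 41 = -41 + a*(20 + 2*G))
B(n, H) = -676/9 (B(n, H) = -(-3 + 29)**2/9 = -1/9*26**2 = -1/9*676 = -676/9)
1/(B(511, -286) + p(1611, 3079)) = 1/(-676/9 + (-41 + 2*3079*(10 + 1611))) = 1/(-676/9 + (-41 + 2*3079*1621)) = 1/(-676/9 + (-41 + 9982118)) = 1/(-676/9 + 9982077) = 1/(89838017/9) = 9/89838017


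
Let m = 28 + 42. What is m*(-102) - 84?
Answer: -7224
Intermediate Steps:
m = 70
m*(-102) - 84 = 70*(-102) - 84 = -7140 - 84 = -7224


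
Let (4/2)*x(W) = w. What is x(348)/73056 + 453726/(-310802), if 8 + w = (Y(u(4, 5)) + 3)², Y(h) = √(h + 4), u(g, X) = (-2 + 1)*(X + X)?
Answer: -33148183661/22705950912 + I*√6/24352 ≈ -1.4599 + 0.00010059*I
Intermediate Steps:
u(g, X) = -2*X
Y(h) = √(4 + h)
w = -8 + (3 + I*√6)² (w = -8 + (√(4 - 2*5) + 3)² = -8 + (√(4 - 10) + 3)² = -8 + (√(-6) + 3)² = -8 + (I*√6 + 3)² = -8 + (3 + I*√6)² ≈ -5.0 + 14.697*I)
x(W) = -5/2 + 3*I*√6 (x(W) = (-5 + 6*I*√6)/2 = -5/2 + 3*I*√6)
x(348)/73056 + 453726/(-310802) = (-5/2 + 3*I*√6)/73056 + 453726/(-310802) = (-5/2 + 3*I*√6)*(1/73056) + 453726*(-1/310802) = (-5/146112 + I*√6/24352) - 226863/155401 = -33148183661/22705950912 + I*√6/24352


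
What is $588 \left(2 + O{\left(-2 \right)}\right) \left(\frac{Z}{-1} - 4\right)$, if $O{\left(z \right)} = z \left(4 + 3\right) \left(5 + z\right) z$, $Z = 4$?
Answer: $-404544$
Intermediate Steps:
$O{\left(z \right)} = z^{2} \left(35 + 7 z\right)$ ($O{\left(z \right)} = z 7 \left(5 + z\right) z = z \left(35 + 7 z\right) z = z^{2} \left(35 + 7 z\right)$)
$588 \left(2 + O{\left(-2 \right)}\right) \left(\frac{Z}{-1} - 4\right) = 588 \left(2 + 7 \left(-2\right)^{2} \left(5 - 2\right)\right) \left(\frac{4}{-1} - 4\right) = 588 \left(2 + 7 \cdot 4 \cdot 3\right) \left(4 \left(-1\right) - 4\right) = 588 \left(2 + 84\right) \left(-4 - 4\right) = 588 \cdot 86 \left(-8\right) = 588 \left(-688\right) = -404544$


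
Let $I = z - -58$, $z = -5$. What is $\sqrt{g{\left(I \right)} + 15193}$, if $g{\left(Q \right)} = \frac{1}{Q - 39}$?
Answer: $\frac{\sqrt{2977842}}{14} \approx 123.26$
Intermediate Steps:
$I = 53$ ($I = -5 - -58 = -5 + 58 = 53$)
$g{\left(Q \right)} = \frac{1}{-39 + Q}$
$\sqrt{g{\left(I \right)} + 15193} = \sqrt{\frac{1}{-39 + 53} + 15193} = \sqrt{\frac{1}{14} + 15193} = \sqrt{\frac{212703}{14}} = \frac{\sqrt{2977842}}{14}$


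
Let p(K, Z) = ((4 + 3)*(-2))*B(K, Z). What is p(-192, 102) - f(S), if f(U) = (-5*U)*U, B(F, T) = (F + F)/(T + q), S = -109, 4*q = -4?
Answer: 6005281/101 ≈ 59458.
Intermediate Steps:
q = -1 (q = (1/4)*(-4) = -1)
B(F, T) = 2*F/(-1 + T) (B(F, T) = (F + F)/(T - 1) = (2*F)/(-1 + T) = 2*F/(-1 + T))
f(U) = -5*U**2
p(K, Z) = -28*K/(-1 + Z) (p(K, Z) = ((4 + 3)*(-2))*(2*K/(-1 + Z)) = (7*(-2))*(2*K/(-1 + Z)) = -28*K/(-1 + Z))
p(-192, 102) - f(S) = -28*(-192)/(-1 + 102) - (-5)*(-109)**2 = -28*(-192)/101 - (-5)*11881 = -28*(-192)*1/101 - 1*(-59405) = 5376/101 + 59405 = 6005281/101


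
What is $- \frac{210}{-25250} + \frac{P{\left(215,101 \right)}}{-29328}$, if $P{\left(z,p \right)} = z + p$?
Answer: $- \frac{45503}{18513300} \approx -0.0024579$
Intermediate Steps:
$P{\left(z,p \right)} = p + z$
$- \frac{210}{-25250} + \frac{P{\left(215,101 \right)}}{-29328} = - \frac{210}{-25250} + \frac{101 + 215}{-29328} = \left(-210\right) \left(- \frac{1}{25250}\right) + 316 \left(- \frac{1}{29328}\right) = \frac{21}{2525} - \frac{79}{7332} = - \frac{45503}{18513300}$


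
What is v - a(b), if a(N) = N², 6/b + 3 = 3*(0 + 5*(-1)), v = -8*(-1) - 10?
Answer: -19/9 ≈ -2.1111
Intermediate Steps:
v = -2 (v = 8 - 10 = -2)
b = -⅓ (b = 6/(-3 + 3*(0 + 5*(-1))) = 6/(-3 + 3*(0 - 5)) = 6/(-3 + 3*(-5)) = 6/(-3 - 15) = 6/(-18) = 6*(-1/18) = -⅓ ≈ -0.33333)
v - a(b) = -2 - (-⅓)² = -2 - 1*⅑ = -2 - ⅑ = -19/9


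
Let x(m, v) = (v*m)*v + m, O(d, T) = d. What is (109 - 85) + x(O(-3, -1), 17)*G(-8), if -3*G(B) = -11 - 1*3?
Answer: -4036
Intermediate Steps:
G(B) = 14/3 (G(B) = -(-11 - 1*3)/3 = -(-11 - 3)/3 = -1/3*(-14) = 14/3)
x(m, v) = m + m*v**2 (x(m, v) = (m*v)*v + m = m*v**2 + m = m + m*v**2)
(109 - 85) + x(O(-3, -1), 17)*G(-8) = (109 - 85) - 3*(1 + 17**2)*(14/3) = 24 - 3*(1 + 289)*(14/3) = 24 - 3*290*(14/3) = 24 - 870*14/3 = 24 - 4060 = -4036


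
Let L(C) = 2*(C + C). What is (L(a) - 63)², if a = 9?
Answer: 729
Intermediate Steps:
L(C) = 4*C (L(C) = 2*(2*C) = 4*C)
(L(a) - 63)² = (4*9 - 63)² = (36 - 63)² = (-27)² = 729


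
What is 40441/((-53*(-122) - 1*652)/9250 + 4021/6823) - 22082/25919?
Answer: 33076236869196573/996108277534 ≈ 33205.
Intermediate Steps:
40441/((-53*(-122) - 1*652)/9250 + 4021/6823) - 22082/25919 = 40441/((6466 - 652)*(1/9250) + 4021*(1/6823)) - 22082*1/25919 = 40441/(5814*(1/9250) + 4021/6823) - 22082/25919 = 40441/(2907/4625 + 4021/6823) - 22082/25919 = 40441/(38431586/31556375) - 22082/25919 = 40441*(31556375/38431586) - 22082/25919 = 1276171361375/38431586 - 22082/25919 = 33076236869196573/996108277534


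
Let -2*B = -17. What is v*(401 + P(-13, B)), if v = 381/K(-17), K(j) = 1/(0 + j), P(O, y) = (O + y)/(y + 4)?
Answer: -64873632/25 ≈ -2.5949e+6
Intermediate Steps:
B = 17/2 (B = -½*(-17) = 17/2 ≈ 8.5000)
P(O, y) = (O + y)/(4 + y)
K(j) = 1/j
v = -6477 (v = 381/(1/(-17)) = 381/(-1/17) = 381*(-17) = -6477)
v*(401 + P(-13, B)) = -6477*(401 + (-13 + 17/2)/(4 + 17/2)) = -6477*(401 - 9/2/(25/2)) = -6477*(401 + (2/25)*(-9/2)) = -6477*(401 - 9/25) = -6477*10016/25 = -64873632/25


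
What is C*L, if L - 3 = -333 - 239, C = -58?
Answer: 33002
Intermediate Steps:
L = -569 (L = 3 + (-333 - 239) = 3 - 572 = -569)
C*L = -58*(-569) = 33002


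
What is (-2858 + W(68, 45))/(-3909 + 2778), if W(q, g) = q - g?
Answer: 945/377 ≈ 2.5066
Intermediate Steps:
(-2858 + W(68, 45))/(-3909 + 2778) = (-2858 + (68 - 1*45))/(-3909 + 2778) = (-2858 + (68 - 45))/(-1131) = (-2858 + 23)*(-1/1131) = -2835*(-1/1131) = 945/377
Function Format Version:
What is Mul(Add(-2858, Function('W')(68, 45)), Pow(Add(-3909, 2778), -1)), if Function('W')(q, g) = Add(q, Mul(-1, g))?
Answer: Rational(945, 377) ≈ 2.5066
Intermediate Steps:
Mul(Add(-2858, Function('W')(68, 45)), Pow(Add(-3909, 2778), -1)) = Mul(Add(-2858, Add(68, Mul(-1, 45))), Pow(Add(-3909, 2778), -1)) = Mul(Add(-2858, Add(68, -45)), Pow(-1131, -1)) = Mul(Add(-2858, 23), Rational(-1, 1131)) = Mul(-2835, Rational(-1, 1131)) = Rational(945, 377)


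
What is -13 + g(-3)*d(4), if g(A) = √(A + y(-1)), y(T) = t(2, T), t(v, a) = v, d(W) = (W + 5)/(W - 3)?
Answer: -13 + 9*I ≈ -13.0 + 9.0*I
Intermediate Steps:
d(W) = (5 + W)/(-3 + W)
y(T) = 2
g(A) = √(2 + A) (g(A) = √(A + 2) = √(2 + A))
-13 + g(-3)*d(4) = -13 + √(2 - 3)*((5 + 4)/(-3 + 4)) = -13 + √(-1)*(9/1) = -13 + I*(1*9) = -13 + I*9 = -13 + 9*I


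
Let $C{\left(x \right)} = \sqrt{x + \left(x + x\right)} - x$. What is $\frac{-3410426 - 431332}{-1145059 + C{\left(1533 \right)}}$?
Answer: $\frac{4404928988736}{1314673209865} + \frac{11525274 \sqrt{511}}{1314673209865} \approx 3.3508$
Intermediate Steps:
$C{\left(x \right)} = - x + \sqrt{3} \sqrt{x}$ ($C{\left(x \right)} = \sqrt{x + 2 x} - x = \sqrt{3 x} - x = \sqrt{3} \sqrt{x} - x = - x + \sqrt{3} \sqrt{x}$)
$\frac{-3410426 - 431332}{-1145059 + C{\left(1533 \right)}} = \frac{-3410426 - 431332}{-1145059 - \left(1533 - \sqrt{3} \sqrt{1533}\right)} = - \frac{3841758}{-1145059 - \left(1533 - 3 \sqrt{511}\right)} = - \frac{3841758}{-1146592 + 3 \sqrt{511}}$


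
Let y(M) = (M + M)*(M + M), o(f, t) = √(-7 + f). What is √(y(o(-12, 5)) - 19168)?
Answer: 2*I*√4811 ≈ 138.72*I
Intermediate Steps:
y(M) = 4*M² (y(M) = (2*M)*(2*M) = 4*M²)
√(y(o(-12, 5)) - 19168) = √(4*(√(-7 - 12))² - 19168) = √(4*(√(-19))² - 19168) = √(4*(I*√19)² - 19168) = √(4*(-19) - 19168) = √(-76 - 19168) = √(-19244) = 2*I*√4811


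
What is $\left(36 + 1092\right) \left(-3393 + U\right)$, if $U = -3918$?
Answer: $-8246808$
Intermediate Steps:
$\left(36 + 1092\right) \left(-3393 + U\right) = \left(36 + 1092\right) \left(-3393 - 3918\right) = 1128 \left(-7311\right) = -8246808$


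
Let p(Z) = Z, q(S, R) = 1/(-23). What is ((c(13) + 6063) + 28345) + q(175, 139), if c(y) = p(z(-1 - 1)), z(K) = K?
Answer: 791337/23 ≈ 34406.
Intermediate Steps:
q(S, R) = -1/23
c(y) = -2 (c(y) = -1 - 1 = -2)
((c(13) + 6063) + 28345) + q(175, 139) = ((-2 + 6063) + 28345) - 1/23 = (6061 + 28345) - 1/23 = 34406 - 1/23 = 791337/23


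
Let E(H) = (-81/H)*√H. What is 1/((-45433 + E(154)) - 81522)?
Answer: -19551070/2482106085289 + 81*√154/2482106085289 ≈ -7.8764e-6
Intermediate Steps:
E(H) = -81/√H
1/((-45433 + E(154)) - 81522) = 1/((-45433 - 81*√154/154) - 81522) = 1/(-126955 - 81*√154/154)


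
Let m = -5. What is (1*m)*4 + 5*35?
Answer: 155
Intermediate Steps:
(1*m)*4 + 5*35 = (1*(-5))*4 + 5*35 = -5*4 + 175 = -20 + 175 = 155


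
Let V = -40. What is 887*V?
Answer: -35480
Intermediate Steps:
887*V = 887*(-40) = -35480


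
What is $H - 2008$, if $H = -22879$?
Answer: $-24887$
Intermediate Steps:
$H - 2008 = -22879 - 2008 = -24887$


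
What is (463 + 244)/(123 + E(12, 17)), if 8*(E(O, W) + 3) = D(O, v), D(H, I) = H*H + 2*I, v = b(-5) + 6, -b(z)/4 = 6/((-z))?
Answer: 7070/1383 ≈ 5.1121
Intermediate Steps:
b(z) = 24/z (b(z) = -24/((-z)) = -24*(-1/z) = -(-24)/z = 24/z)
v = 6/5 (v = 24/(-5) + 6 = 24*(-1/5) + 6 = -24/5 + 6 = 6/5 ≈ 1.2000)
D(H, I) = H**2 + 2*I
E(O, W) = -27/10 + O**2/8 (E(O, W) = -3 + (O**2 + 2*(6/5))/8 = -3 + (O**2 + 12/5)/8 = -3 + (12/5 + O**2)/8 = -3 + (3/10 + O**2/8) = -27/10 + O**2/8)
(463 + 244)/(123 + E(12, 17)) = (463 + 244)/(123 + (-27/10 + (1/8)*12**2)) = 707/(123 + (-27/10 + (1/8)*144)) = 707/(123 + (-27/10 + 18)) = 707/(123 + 153/10) = 707/(1383/10) = 707*(10/1383) = 7070/1383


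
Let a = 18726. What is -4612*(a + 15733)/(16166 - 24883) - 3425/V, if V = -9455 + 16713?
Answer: 1153447126539/63267986 ≈ 18231.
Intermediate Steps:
V = 7258
-4612*(a + 15733)/(16166 - 24883) - 3425/V = -4612*(18726 + 15733)/(16166 - 24883) - 3425/7258 = -4612/((-8717/34459)) - 3425*1/7258 = -4612/((-8717*1/34459)) - 3425/7258 = -4612/(-8717/34459) - 3425/7258 = -4612*(-34459/8717) - 3425/7258 = 158924908/8717 - 3425/7258 = 1153447126539/63267986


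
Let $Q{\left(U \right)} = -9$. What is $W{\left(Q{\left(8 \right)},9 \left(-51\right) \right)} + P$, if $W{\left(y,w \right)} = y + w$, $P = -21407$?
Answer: $-21875$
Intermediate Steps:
$W{\left(y,w \right)} = w + y$
$W{\left(Q{\left(8 \right)},9 \left(-51\right) \right)} + P = \left(9 \left(-51\right) - 9\right) - 21407 = \left(-459 - 9\right) - 21407 = -468 - 21407 = -21875$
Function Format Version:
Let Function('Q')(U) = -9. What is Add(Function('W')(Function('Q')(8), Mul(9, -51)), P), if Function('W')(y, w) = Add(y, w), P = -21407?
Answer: -21875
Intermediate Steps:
Function('W')(y, w) = Add(w, y)
Add(Function('W')(Function('Q')(8), Mul(9, -51)), P) = Add(Add(Mul(9, -51), -9), -21407) = Add(Add(-459, -9), -21407) = Add(-468, -21407) = -21875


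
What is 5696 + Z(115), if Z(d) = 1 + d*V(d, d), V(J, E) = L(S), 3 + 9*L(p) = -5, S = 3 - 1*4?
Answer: 50353/9 ≈ 5594.8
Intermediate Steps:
S = -1 (S = 3 - 4 = -1)
L(p) = -8/9 (L(p) = -⅓ + (⅑)*(-5) = -⅓ - 5/9 = -8/9)
V(J, E) = -8/9
Z(d) = 1 - 8*d/9 (Z(d) = 1 + d*(-8/9) = 1 - 8*d/9)
5696 + Z(115) = 5696 + (1 - 8/9*115) = 5696 + (1 - 920/9) = 5696 - 911/9 = 50353/9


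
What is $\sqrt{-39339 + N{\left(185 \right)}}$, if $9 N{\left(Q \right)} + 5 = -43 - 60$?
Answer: $i \sqrt{39351} \approx 198.37 i$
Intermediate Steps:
$N{\left(Q \right)} = -12$ ($N{\left(Q \right)} = - \frac{5}{9} + \frac{-43 - 60}{9} = - \frac{5}{9} + \frac{1}{9} \left(-103\right) = - \frac{5}{9} - \frac{103}{9} = -12$)
$\sqrt{-39339 + N{\left(185 \right)}} = \sqrt{-39339 - 12} = \sqrt{-39351} = i \sqrt{39351}$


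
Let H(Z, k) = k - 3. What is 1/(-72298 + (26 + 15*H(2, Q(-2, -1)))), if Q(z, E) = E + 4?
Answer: -1/72272 ≈ -1.3837e-5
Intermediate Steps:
Q(z, E) = 4 + E
H(Z, k) = -3 + k
1/(-72298 + (26 + 15*H(2, Q(-2, -1)))) = 1/(-72298 + (26 + 15*(-3 + (4 - 1)))) = 1/(-72298 + (26 + 15*(-3 + 3))) = 1/(-72298 + (26 + 15*0)) = 1/(-72298 + (26 + 0)) = 1/(-72298 + 26) = 1/(-72272) = -1/72272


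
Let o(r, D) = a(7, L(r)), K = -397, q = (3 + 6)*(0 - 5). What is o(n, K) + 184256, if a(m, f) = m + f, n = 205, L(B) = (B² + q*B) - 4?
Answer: 217059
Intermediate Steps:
q = -45 (q = 9*(-5) = -45)
L(B) = -4 + B² - 45*B (L(B) = (B² - 45*B) - 4 = -4 + B² - 45*B)
a(m, f) = f + m
o(r, D) = 3 + r² - 45*r (o(r, D) = (-4 + r² - 45*r) + 7 = 3 + r² - 45*r)
o(n, K) + 184256 = (3 + 205² - 45*205) + 184256 = (3 + 42025 - 9225) + 184256 = 32803 + 184256 = 217059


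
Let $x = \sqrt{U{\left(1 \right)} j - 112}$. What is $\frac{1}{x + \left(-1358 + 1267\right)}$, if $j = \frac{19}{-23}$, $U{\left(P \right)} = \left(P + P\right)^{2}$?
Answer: $- \frac{161}{14855} - \frac{2 i \sqrt{15249}}{193115} \approx -0.010838 - 0.0012789 i$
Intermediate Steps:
$U{\left(P \right)} = 4 P^{2}$ ($U{\left(P \right)} = \left(2 P\right)^{2} = 4 P^{2}$)
$j = - \frac{19}{23}$ ($j = 19 \left(- \frac{1}{23}\right) = - \frac{19}{23} \approx -0.82609$)
$x = \frac{2 i \sqrt{15249}}{23}$ ($x = \sqrt{4 \cdot 1^{2} \left(- \frac{19}{23}\right) - 112} = \sqrt{4 \cdot 1 \left(- \frac{19}{23}\right) - 112} = \sqrt{4 \left(- \frac{19}{23}\right) - 112} = \sqrt{- \frac{76}{23} - 112} = \sqrt{- \frac{2652}{23}} = \frac{2 i \sqrt{15249}}{23} \approx 10.738 i$)
$\frac{1}{x + \left(-1358 + 1267\right)} = \frac{1}{\frac{2 i \sqrt{15249}}{23} + \left(-1358 + 1267\right)} = \frac{1}{\frac{2 i \sqrt{15249}}{23} - 91} = \frac{1}{-91 + \frac{2 i \sqrt{15249}}{23}}$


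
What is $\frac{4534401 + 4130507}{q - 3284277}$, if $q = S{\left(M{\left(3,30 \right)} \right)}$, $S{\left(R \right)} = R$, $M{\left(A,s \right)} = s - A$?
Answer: $- \frac{4332454}{1642125} \approx -2.6383$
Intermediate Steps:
$q = 27$ ($q = 30 - 3 = 27$)
$\frac{4534401 + 4130507}{q - 3284277} = \frac{4534401 + 4130507}{27 - 3284277} = \frac{8664908}{-3284250} = 8664908 \left(- \frac{1}{3284250}\right) = - \frac{4332454}{1642125}$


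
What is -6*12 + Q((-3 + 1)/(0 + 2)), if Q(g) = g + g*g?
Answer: -72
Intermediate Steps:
Q(g) = g + g**2
-6*12 + Q((-3 + 1)/(0 + 2)) = -6*12 + ((-3 + 1)/(0 + 2))*(1 + (-3 + 1)/(0 + 2)) = -72 + (-2/2)*(1 - 2/2) = -72 + (-2*1/2)*(1 - 2*1/2) = -72 - (1 - 1) = -72 - 1*0 = -72 + 0 = -72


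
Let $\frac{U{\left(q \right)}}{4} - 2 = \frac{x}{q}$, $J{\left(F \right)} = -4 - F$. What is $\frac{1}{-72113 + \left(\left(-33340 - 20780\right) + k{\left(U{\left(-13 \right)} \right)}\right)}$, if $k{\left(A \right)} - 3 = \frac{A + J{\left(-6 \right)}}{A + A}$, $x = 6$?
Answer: $- \frac{80}{10098347} \approx -7.9221 \cdot 10^{-6}$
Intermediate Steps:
$U{\left(q \right)} = 8 + \frac{24}{q}$ ($U{\left(q \right)} = 8 + 4 \frac{6}{q} = 8 + \frac{24}{q}$)
$k{\left(A \right)} = 3 + \frac{2 + A}{2 A}$ ($k{\left(A \right)} = 3 + \frac{A - -2}{A + A} = 3 + \frac{A + \left(-4 + 6\right)}{2 A} = 3 + \left(A + 2\right) \frac{1}{2 A} = 3 + \left(2 + A\right) \frac{1}{2 A} = 3 + \frac{2 + A}{2 A}$)
$\frac{1}{-72113 + \left(\left(-33340 - 20780\right) + k{\left(U{\left(-13 \right)} \right)}\right)} = \frac{1}{-72113 + \left(\left(-33340 - 20780\right) + \left(\frac{7}{2} + \frac{1}{8 + \frac{24}{-13}}\right)\right)} = \frac{1}{-72113 - \left(\frac{108233}{2} - \frac{1}{8 + 24 \left(- \frac{1}{13}\right)}\right)} = \frac{1}{-72113 - \left(\frac{108233}{2} - \frac{1}{8 - \frac{24}{13}}\right)} = \frac{1}{-72113 - \left(\frac{108233}{2} - \frac{13}{80}\right)} = \frac{1}{-72113 + \left(-54120 + \left(\frac{7}{2} + \frac{13}{80}\right)\right)} = \frac{1}{-72113 + \left(-54120 + \frac{293}{80}\right)} = \frac{1}{-72113 - \frac{4329307}{80}} = \frac{1}{- \frac{10098347}{80}} = - \frac{80}{10098347}$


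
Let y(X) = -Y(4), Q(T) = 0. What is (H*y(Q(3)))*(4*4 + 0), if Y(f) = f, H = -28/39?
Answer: 1792/39 ≈ 45.949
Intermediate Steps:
H = -28/39 (H = -28*1/39 = -28/39 ≈ -0.71795)
y(X) = -4 (y(X) = -1*4 = -4)
(H*y(Q(3)))*(4*4 + 0) = (-28/39*(-4))*(4*4 + 0) = 112*(16 + 0)/39 = (112/39)*16 = 1792/39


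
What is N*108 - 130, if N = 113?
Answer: 12074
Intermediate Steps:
N*108 - 130 = 113*108 - 130 = 12204 - 130 = 12074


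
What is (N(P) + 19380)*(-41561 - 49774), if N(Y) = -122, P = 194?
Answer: -1758929430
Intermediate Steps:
(N(P) + 19380)*(-41561 - 49774) = (-122 + 19380)*(-41561 - 49774) = 19258*(-91335) = -1758929430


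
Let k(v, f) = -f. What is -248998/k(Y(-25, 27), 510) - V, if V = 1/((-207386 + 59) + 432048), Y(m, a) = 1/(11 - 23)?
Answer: 9325846508/19101285 ≈ 488.23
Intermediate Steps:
Y(m, a) = -1/12 (Y(m, a) = 1/(-12) = -1/12)
V = 1/224721 (V = 1/(-207327 + 432048) = 1/224721 ≈ 4.4500e-6)
-248998/k(Y(-25, 27), 510) - V = -248998/((-1*510)) - 1*1/224721 = -248998/(-510) - 1/224721 = -248998*(-1/510) - 1/224721 = 124499/255 - 1/224721 = 9325846508/19101285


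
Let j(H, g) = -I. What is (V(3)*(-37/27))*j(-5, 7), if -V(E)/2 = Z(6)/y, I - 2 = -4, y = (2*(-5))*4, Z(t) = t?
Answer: -37/45 ≈ -0.82222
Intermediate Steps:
y = -40 (y = -10*4 = -40)
I = -2 (I = 2 - 4 = -2)
V(E) = 3/10 (V(E) = -12/(-40) = -12*(-1)/40 = -2*(-3/20) = 3/10)
j(H, g) = 2 (j(H, g) = -1*(-2) = 2)
(V(3)*(-37/27))*j(-5, 7) = (3*(-37/27)/10)*2 = (3*(-37*1/27)/10)*2 = ((3/10)*(-37/27))*2 = -37/90*2 = -37/45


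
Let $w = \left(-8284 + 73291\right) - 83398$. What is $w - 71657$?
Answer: $-90048$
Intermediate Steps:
$w = -18391$ ($w = 65007 - 83398 = -18391$)
$w - 71657 = -18391 - 71657 = -90048$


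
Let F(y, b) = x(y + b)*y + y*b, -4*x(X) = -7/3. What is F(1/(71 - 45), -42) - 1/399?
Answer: -66205/41496 ≈ -1.5955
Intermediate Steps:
x(X) = 7/12 (x(X) = -(-7)/(4*3) = -1/4*(-7/3) = 7/12)
F(y, b) = 7*y/12 + b*y (F(y, b) = 7*y/12 + y*b = 7*y/12 + b*y)
F(1/(71 - 45), -42) - 1/399 = (7 + 12*(-42))/(12*(71 - 45)) - 1/399 = (1/12)*(7 - 504)/26 - 1*1/399 = (1/12)*(1/26)*(-497) - 1/399 = -497/312 - 1/399 = -66205/41496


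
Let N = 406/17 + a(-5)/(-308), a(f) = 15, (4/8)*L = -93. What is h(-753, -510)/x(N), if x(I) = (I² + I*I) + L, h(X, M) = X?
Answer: -10322009544/13023633121 ≈ -0.79256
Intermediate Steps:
L = -186 (L = 2*(-93) = -186)
N = 124793/5236 (N = 406/17 + 15/(-308) = 406*(1/17) + 15*(-1/308) = 406/17 - 15/308 = 124793/5236 ≈ 23.834)
x(I) = -186 + 2*I² (x(I) = (I² + I*I) - 186 = (I² + I²) - 186 = 2*I² - 186 = -186 + 2*I²)
h(-753, -510)/x(N) = -753/(-186 + 2*(124793/5236)²) = -753/(-186 + 2*(15573292849/27415696)) = -753/(-186 + 15573292849/13707848) = -753/13023633121/13707848 = -753*13707848/13023633121 = -10322009544/13023633121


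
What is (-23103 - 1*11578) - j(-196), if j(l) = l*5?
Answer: -33701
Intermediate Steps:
j(l) = 5*l
(-23103 - 1*11578) - j(-196) = (-23103 - 1*11578) - 5*(-196) = (-23103 - 11578) - 1*(-980) = -34681 + 980 = -33701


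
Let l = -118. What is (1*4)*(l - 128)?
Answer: -984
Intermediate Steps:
(1*4)*(l - 128) = (1*4)*(-118 - 128) = 4*(-246) = -984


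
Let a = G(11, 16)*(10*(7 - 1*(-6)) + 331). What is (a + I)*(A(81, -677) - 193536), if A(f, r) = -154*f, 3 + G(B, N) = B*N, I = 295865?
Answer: -77381064180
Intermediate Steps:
G(B, N) = -3 + B*N
a = 79753 (a = (-3 + 11*16)*(10*(7 - 1*(-6)) + 331) = (-3 + 176)*(10*(7 + 6) + 331) = 173*(10*13 + 331) = 173*(130 + 331) = 173*461 = 79753)
(a + I)*(A(81, -677) - 193536) = (79753 + 295865)*(-154*81 - 193536) = 375618*(-12474 - 193536) = 375618*(-206010) = -77381064180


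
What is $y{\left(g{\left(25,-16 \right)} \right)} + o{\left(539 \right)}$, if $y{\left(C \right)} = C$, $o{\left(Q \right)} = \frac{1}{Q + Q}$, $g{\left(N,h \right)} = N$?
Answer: $\frac{26951}{1078} \approx 25.001$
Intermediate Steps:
$o{\left(Q \right)} = \frac{1}{2 Q}$
$y{\left(g{\left(25,-16 \right)} \right)} + o{\left(539 \right)} = 25 + \frac{1}{2 \cdot 539} = 25 + \frac{1}{2} \cdot \frac{1}{539} = 25 + \frac{1}{1078} = \frac{26951}{1078}$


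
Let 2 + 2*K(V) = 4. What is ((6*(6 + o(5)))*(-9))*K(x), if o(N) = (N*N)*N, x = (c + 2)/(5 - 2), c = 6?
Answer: -7074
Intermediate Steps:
x = 8/3 (x = (6 + 2)/(5 - 2) = 8/3 ≈ 2.6667)
o(N) = N**3 (o(N) = N**2*N = N**3)
K(V) = 1 (K(V) = -1 + (1/2)*4 = -1 + 2 = 1)
((6*(6 + o(5)))*(-9))*K(x) = ((6*(6 + 5**3))*(-9))*1 = ((6*(6 + 125))*(-9))*1 = ((6*131)*(-9))*1 = (786*(-9))*1 = -7074*1 = -7074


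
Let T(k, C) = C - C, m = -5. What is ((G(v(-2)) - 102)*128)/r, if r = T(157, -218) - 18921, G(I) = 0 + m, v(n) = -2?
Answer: 13696/18921 ≈ 0.72385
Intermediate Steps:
T(k, C) = 0
G(I) = -5 (G(I) = 0 - 5 = -5)
r = -18921 (r = 0 - 18921 = -18921)
((G(v(-2)) - 102)*128)/r = ((-5 - 102)*128)/(-18921) = -107*128*(-1/18921) = -13696*(-1/18921) = 13696/18921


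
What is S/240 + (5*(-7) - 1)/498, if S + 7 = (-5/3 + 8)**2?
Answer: 5887/89640 ≈ 0.065674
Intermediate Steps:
S = 298/9 (S = -7 + (-5/3 + 8)**2 = -7 + (19/3)**2 = -7 + 361/9 = 298/9 ≈ 33.111)
S/240 + (5*(-7) - 1)/498 = (298/9)/240 + (5*(-7) - 1)/498 = (298/9)*(1/240) + (-35 - 1)*(1/498) = 149/1080 - 36*1/498 = 149/1080 - 6/83 = 5887/89640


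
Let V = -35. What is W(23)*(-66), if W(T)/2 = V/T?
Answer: 4620/23 ≈ 200.87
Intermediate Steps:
W(T) = -70/T (W(T) = 2*(-35/T) = -70/T)
W(23)*(-66) = -70/23*(-66) = 4620/23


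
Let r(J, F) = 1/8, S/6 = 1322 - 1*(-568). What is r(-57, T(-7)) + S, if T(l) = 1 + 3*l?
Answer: 90721/8 ≈ 11340.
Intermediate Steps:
S = 11340 (S = 6*(1322 - 1*(-568)) = 6*(1322 + 568) = 6*1890 = 11340)
r(J, F) = 1/8
r(-57, T(-7)) + S = 1/8 + 11340 = 90721/8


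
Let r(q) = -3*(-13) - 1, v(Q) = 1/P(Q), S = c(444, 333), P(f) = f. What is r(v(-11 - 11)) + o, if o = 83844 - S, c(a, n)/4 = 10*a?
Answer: 66122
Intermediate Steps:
c(a, n) = 40*a (c(a, n) = 4*(10*a) = 40*a)
S = 17760 (S = 40*444 = 17760)
v(Q) = 1/Q
o = 66084 (o = 83844 - 1*17760 = 83844 - 17760 = 66084)
r(q) = 38 (r(q) = 39 - 1 = 38)
r(v(-11 - 11)) + o = 38 + 66084 = 66122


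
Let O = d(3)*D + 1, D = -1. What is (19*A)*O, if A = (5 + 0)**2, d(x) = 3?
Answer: -950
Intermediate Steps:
A = 25 (A = 5**2 = 25)
O = -2 (O = 3*(-1) + 1 = -3 + 1 = -2)
(19*A)*O = (19*25)*(-2) = 475*(-2) = -950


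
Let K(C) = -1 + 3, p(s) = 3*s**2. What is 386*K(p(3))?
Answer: 772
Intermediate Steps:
K(C) = 2
386*K(p(3)) = 386*2 = 772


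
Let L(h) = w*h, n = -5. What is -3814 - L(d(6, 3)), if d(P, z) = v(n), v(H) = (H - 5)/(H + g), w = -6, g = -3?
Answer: -7613/2 ≈ -3806.5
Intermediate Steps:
v(H) = (-5 + H)/(-3 + H) (v(H) = (H - 5)/(H - 3) = (-5 + H)/(-3 + H))
d(P, z) = 5/4 (d(P, z) = (-5 - 5)/(-3 - 5) = -10/(-8) = -⅛*(-10) = 5/4)
L(h) = -6*h
-3814 - L(d(6, 3)) = -3814 - (-6)*5/4 = -3814 - 1*(-15/2) = -3814 + 15/2 = -7613/2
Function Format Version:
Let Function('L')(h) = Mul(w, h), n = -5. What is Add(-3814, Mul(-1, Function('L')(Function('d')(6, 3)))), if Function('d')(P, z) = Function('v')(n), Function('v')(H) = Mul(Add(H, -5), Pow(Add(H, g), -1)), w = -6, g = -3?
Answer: Rational(-7613, 2) ≈ -3806.5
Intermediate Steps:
Function('v')(H) = Mul(Pow(Add(-3, H), -1), Add(-5, H)) (Function('v')(H) = Mul(Add(H, -5), Pow(Add(H, -3), -1)) = Mul(Add(-5, H), Pow(Add(-3, H), -1)) = Mul(Pow(Add(-3, H), -1), Add(-5, H)))
Function('d')(P, z) = Rational(5, 4) (Function('d')(P, z) = Mul(Pow(Add(-3, -5), -1), Add(-5, -5)) = Mul(Pow(-8, -1), -10) = Mul(Rational(-1, 8), -10) = Rational(5, 4))
Function('L')(h) = Mul(-6, h)
Add(-3814, Mul(-1, Function('L')(Function('d')(6, 3)))) = Add(-3814, Mul(-1, Mul(-6, Rational(5, 4)))) = Add(-3814, Mul(-1, Rational(-15, 2))) = Add(-3814, Rational(15, 2)) = Rational(-7613, 2)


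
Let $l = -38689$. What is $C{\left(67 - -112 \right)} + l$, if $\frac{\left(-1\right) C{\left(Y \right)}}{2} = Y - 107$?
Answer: $-38833$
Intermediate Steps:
$C{\left(Y \right)} = 214 - 2 Y$ ($C{\left(Y \right)} = - 2 \left(Y - 107\right) = - 2 \left(-107 + Y\right) = 214 - 2 Y$)
$C{\left(67 - -112 \right)} + l = \left(214 - 2 \left(67 - -112\right)\right) - 38689 = \left(214 - 2 \left(67 + 112\right)\right) - 38689 = \left(214 - 358\right) - 38689 = -144 - 38689 = -38833$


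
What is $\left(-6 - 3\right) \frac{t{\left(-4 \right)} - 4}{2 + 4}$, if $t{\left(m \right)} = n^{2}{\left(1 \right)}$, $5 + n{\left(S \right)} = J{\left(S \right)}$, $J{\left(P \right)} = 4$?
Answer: $\frac{9}{2} \approx 4.5$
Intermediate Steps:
$n{\left(S \right)} = -1$ ($n{\left(S \right)} = -5 + 4 = -1$)
$t{\left(m \right)} = 1$ ($t{\left(m \right)} = \left(-1\right)^{2} = 1$)
$\left(-6 - 3\right) \frac{t{\left(-4 \right)} - 4}{2 + 4} = \left(-6 - 3\right) \frac{1 - 4}{2 + 4} = - 9 \left(- \frac{3}{6}\right) = - 9 \left(\left(-3\right) \frac{1}{6}\right) = \left(-9\right) \left(- \frac{1}{2}\right) = \frac{9}{2}$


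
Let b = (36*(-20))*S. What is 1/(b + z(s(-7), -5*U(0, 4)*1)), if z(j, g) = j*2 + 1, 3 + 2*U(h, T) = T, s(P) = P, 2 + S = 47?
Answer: -1/32413 ≈ -3.0852e-5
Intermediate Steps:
S = 45 (S = -2 + 47 = 45)
U(h, T) = -3/2 + T/2
b = -32400 (b = (36*(-20))*45 = -720*45 = -32400)
z(j, g) = 1 + 2*j (z(j, g) = 2*j + 1 = 1 + 2*j)
1/(b + z(s(-7), -5*U(0, 4)*1)) = 1/(-32400 + (1 + 2*(-7))) = 1/(-32400 + (1 - 14)) = 1/(-32400 - 13) = 1/(-32413) = -1/32413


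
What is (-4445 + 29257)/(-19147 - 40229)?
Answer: -6203/14844 ≈ -0.41788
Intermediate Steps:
(-4445 + 29257)/(-19147 - 40229) = 24812/(-59376) = 24812*(-1/59376) = -6203/14844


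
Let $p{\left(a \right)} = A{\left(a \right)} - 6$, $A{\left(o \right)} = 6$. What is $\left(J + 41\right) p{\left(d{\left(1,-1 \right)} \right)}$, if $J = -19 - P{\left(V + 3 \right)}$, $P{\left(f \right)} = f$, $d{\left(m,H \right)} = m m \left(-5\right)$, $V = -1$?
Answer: $0$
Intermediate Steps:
$d{\left(m,H \right)} = - 5 m^{2}$ ($d{\left(m,H \right)} = m^{2} \left(-5\right) = - 5 m^{2}$)
$p{\left(a \right)} = 0$ ($p{\left(a \right)} = 6 - 6 = 0$)
$J = -21$ ($J = -19 - \left(-1 + 3\right) = -19 - 2 = -21$)
$\left(J + 41\right) p{\left(d{\left(1,-1 \right)} \right)} = \left(-21 + 41\right) 0 = 20 \cdot 0 = 0$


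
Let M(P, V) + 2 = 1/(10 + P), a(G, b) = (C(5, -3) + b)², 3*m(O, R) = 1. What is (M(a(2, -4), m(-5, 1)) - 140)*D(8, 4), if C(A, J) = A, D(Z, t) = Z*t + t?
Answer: -56196/11 ≈ -5108.7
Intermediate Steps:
D(Z, t) = t + Z*t
m(O, R) = ⅓ (m(O, R) = (⅓)*1 = ⅓)
a(G, b) = (5 + b)²
M(P, V) = -2 + 1/(10 + P)
(M(a(2, -4), m(-5, 1)) - 140)*D(8, 4) = ((-19 - 2*(5 - 4)²)/(10 + (5 - 4)²) - 140)*(4*(1 + 8)) = ((-19 - 2*1²)/(10 + 1²) - 140)*(4*9) = ((-19 - 2*1)/(10 + 1) - 140)*36 = ((-19 - 2)/11 - 140)*36 = ((1/11)*(-21) - 140)*36 = (-21/11 - 140)*36 = -1561/11*36 = -56196/11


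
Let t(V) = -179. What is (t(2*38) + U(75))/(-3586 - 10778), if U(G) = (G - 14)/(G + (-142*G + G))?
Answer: 1879561/150822000 ≈ 0.012462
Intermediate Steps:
U(G) = -(-14 + G)/(140*G) (U(G) = (-14 + G)/(G - 141*G) = (-14 + G)/((-140*G)) = (-14 + G)*(-1/(140*G)) = -(-14 + G)/(140*G))
(t(2*38) + U(75))/(-3586 - 10778) = (-179 + (1/140)*(14 - 1*75)/75)/(-3586 - 10778) = (-179 + (1/140)*(1/75)*(14 - 75))/(-14364) = (-179 + (1/140)*(1/75)*(-61))*(-1/14364) = (-179 - 61/10500)*(-1/14364) = -1879561/10500*(-1/14364) = 1879561/150822000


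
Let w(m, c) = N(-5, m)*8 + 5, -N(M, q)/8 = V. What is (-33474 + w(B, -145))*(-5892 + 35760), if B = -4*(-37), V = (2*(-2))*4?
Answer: -969067260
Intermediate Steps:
V = -16 (V = -4*4 = -16)
B = 148
N(M, q) = 128 (N(M, q) = -8*(-16) = 128)
w(m, c) = 1029 (w(m, c) = 128*8 + 5 = 1024 + 5 = 1029)
(-33474 + w(B, -145))*(-5892 + 35760) = (-33474 + 1029)*(-5892 + 35760) = -32445*29868 = -969067260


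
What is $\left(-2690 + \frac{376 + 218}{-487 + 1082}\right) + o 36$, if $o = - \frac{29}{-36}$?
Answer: $- \frac{1582701}{595} \approx -2660.0$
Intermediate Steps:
$o = \frac{29}{36}$ ($o = \left(-29\right) \left(- \frac{1}{36}\right) = \frac{29}{36} \approx 0.80556$)
$\left(-2690 + \frac{376 + 218}{-487 + 1082}\right) + o 36 = \left(-2690 + \frac{376 + 218}{-487 + 1082}\right) + \frac{29}{36} \cdot 36 = \left(-2690 + \frac{594}{595}\right) + 29 = - \frac{1599956}{595} + 29 = - \frac{1582701}{595}$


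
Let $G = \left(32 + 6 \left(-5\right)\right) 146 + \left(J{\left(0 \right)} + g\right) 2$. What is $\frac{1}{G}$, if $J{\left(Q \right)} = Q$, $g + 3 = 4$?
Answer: $\frac{1}{294} \approx 0.0034014$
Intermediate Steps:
$g = 1$ ($g = -3 + 4 = 1$)
$G = 294$ ($G = \left(32 + 6 \left(-5\right)\right) 146 + \left(0 + 1\right) 2 = \left(32 - 30\right) 146 + 1 \cdot 2 = 2 \cdot 146 + 2 = 292 + 2 = 294$)
$\frac{1}{G} = \frac{1}{294}$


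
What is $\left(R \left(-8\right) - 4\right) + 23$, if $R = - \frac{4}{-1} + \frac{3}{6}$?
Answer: $-17$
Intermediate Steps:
$R = \frac{9}{2}$ ($R = \left(-4\right) \left(-1\right) + 3 \cdot \frac{1}{6} = 4 + \frac{1}{2} = \frac{9}{2} \approx 4.5$)
$\left(R \left(-8\right) - 4\right) + 23 = \left(\frac{9}{2} \left(-8\right) - 4\right) + 23 = \left(-36 - 4\right) + 23 = -40 + 23 = -17$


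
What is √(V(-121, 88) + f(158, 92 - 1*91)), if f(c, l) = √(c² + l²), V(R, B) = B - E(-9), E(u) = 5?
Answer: √(83 + √24965) ≈ 15.524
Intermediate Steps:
V(R, B) = -5 + B (V(R, B) = B - 1*5 = B - 5 = -5 + B)
√(V(-121, 88) + f(158, 92 - 1*91)) = √((-5 + 88) + √(158² + (92 - 1*91)²)) = √(83 + √(24964 + (92 - 91)²)) = √(83 + √(24964 + 1²)) = √(83 + √(24964 + 1)) = √(83 + √24965)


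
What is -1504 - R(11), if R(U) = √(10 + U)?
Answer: -1504 - √21 ≈ -1508.6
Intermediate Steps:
-1504 - R(11) = -1504 - √(10 + 11) = -1504 - √21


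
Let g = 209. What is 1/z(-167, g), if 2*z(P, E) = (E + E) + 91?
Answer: 2/509 ≈ 0.0039293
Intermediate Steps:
z(P, E) = 91/2 + E (z(P, E) = ((E + E) + 91)/2 = (2*E + 91)/2 = (91 + 2*E)/2 = 91/2 + E)
1/z(-167, g) = 1/(91/2 + 209) = 1/(509/2) = 2/509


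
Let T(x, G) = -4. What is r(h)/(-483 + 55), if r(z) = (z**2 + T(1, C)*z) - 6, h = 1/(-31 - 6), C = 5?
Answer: 8065/585932 ≈ 0.013764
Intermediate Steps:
h = -1/37 (h = 1/(-37) = -1/37 ≈ -0.027027)
r(z) = -6 + z**2 - 4*z (r(z) = (z**2 - 4*z) - 6 = -6 + z**2 - 4*z)
r(h)/(-483 + 55) = (-6 + (-1/37)**2 - 4*(-1/37))/(-483 + 55) = (-6 + 1/1369 + 4/37)/(-428) = -8065/1369*(-1/428) = 8065/585932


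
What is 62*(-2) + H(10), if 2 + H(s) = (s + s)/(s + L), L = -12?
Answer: -136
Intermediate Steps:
H(s) = -2 + 2*s/(-12 + s) (H(s) = -2 + (s + s)/(s - 12) = -2 + (2*s)/(-12 + s) = -2 + 2*s/(-12 + s))
62*(-2) + H(10) = 62*(-2) + 24/(-12 + 10) = -124 + 24/(-2) = -124 + 24*(-½) = -124 - 12 = -136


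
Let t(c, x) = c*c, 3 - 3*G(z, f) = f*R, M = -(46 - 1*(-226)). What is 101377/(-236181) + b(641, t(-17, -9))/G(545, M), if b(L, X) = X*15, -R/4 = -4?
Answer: 526007414/205713651 ≈ 2.5570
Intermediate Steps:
R = 16 (R = -4*(-4) = 16)
M = -272 (M = -(46 + 226) = -1*272 = -272)
G(z, f) = 1 - 16*f/3 (G(z, f) = 1 - f*16/3 = 1 - 16*f/3)
t(c, x) = c**2
b(L, X) = 15*X
101377/(-236181) + b(641, t(-17, -9))/G(545, M) = 101377/(-236181) + (15*(-17)**2)/(1 - 16/3*(-272)) = 101377*(-1/236181) + (15*289)/(1 + 4352/3) = -101377/236181 + 4335/(4355/3) = -101377/236181 + 4335*(3/4355) = -101377/236181 + 2601/871 = 526007414/205713651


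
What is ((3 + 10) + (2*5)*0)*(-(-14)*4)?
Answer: 728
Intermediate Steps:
((3 + 10) + (2*5)*0)*(-(-14)*4) = (13 + 10*0)*(-7*(-8)) = (13 + 0)*56 = 13*56 = 728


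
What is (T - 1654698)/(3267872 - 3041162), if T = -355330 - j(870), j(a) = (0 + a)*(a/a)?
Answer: -1005449/113355 ≈ -8.8699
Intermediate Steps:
j(a) = a (j(a) = a*1 = a)
T = -356200 (T = -355330 - 1*870 = -355330 - 870 = -356200)
(T - 1654698)/(3267872 - 3041162) = (-356200 - 1654698)/(3267872 - 3041162) = -2010898/226710 = -2010898*1/226710 = -1005449/113355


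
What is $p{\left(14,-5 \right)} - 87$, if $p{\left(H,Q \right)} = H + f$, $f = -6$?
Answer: $-79$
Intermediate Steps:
$p{\left(H,Q \right)} = -6 + H$ ($p{\left(H,Q \right)} = H - 6 = -6 + H$)
$p{\left(14,-5 \right)} - 87 = \left(-6 + 14\right) - 87 = 8 - 87 = -79$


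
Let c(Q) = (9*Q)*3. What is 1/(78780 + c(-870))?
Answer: 1/55290 ≈ 1.8086e-5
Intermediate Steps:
c(Q) = 27*Q
1/(78780 + c(-870)) = 1/(78780 + 27*(-870)) = 1/(78780 - 23490) = 1/55290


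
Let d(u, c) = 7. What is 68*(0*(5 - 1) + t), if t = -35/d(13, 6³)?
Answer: -340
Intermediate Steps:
t = -5 (t = -35/7 = -35*⅐ = -5)
68*(0*(5 - 1) + t) = 68*(0*(5 - 1) - 5) = 68*(0*4 - 5) = 68*(0 - 5) = 68*(-5) = -340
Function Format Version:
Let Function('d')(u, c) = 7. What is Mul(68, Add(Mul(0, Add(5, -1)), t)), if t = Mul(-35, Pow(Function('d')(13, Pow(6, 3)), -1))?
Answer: -340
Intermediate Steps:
t = -5 (t = Mul(-35, Pow(7, -1)) = Mul(-35, Rational(1, 7)) = -5)
Mul(68, Add(Mul(0, Add(5, -1)), t)) = Mul(68, Add(Mul(0, Add(5, -1)), -5)) = Mul(68, Add(Mul(0, 4), -5)) = Mul(68, Add(0, -5)) = Mul(68, -5) = -340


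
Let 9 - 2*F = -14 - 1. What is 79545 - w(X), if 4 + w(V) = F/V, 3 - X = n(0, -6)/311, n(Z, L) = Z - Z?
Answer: 79545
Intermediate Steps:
F = 12 (F = 9/2 - (-14 - 1)/2 = 9/2 - ½*(-15) = 9/2 + 15/2 = 12)
n(Z, L) = 0
X = 3 (X = 3 - 0/311 = 3 - 1*0 = 3 + 0 = 3)
w(V) = -4 + 12/V
79545 - w(X) = 79545 - (-4 + 12/3) = 79545 - (-4 + 12*(⅓)) = 79545 - (-4 + 4) = 79545 - 1*0 = 79545 + 0 = 79545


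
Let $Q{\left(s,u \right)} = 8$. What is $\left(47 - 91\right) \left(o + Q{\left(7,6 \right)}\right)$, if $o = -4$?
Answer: $-176$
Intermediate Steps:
$\left(47 - 91\right) \left(o + Q{\left(7,6 \right)}\right) = \left(47 - 91\right) \left(-4 + 8\right) = \left(-44\right) 4 = -176$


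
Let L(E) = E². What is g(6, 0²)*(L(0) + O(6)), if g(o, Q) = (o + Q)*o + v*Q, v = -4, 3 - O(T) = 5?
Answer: -72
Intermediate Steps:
O(T) = -2 (O(T) = 3 - 1*5 = 3 - 5 = -2)
g(o, Q) = -4*Q + o*(Q + o) (g(o, Q) = (o + Q)*o - 4*Q = (Q + o)*o - 4*Q = o*(Q + o) - 4*Q = -4*Q + o*(Q + o))
g(6, 0²)*(L(0) + O(6)) = (6² - 4*0² + 0²*6)*(0² - 2) = (36 - 4*0 + 0*6)*(0 - 2) = (36 + 0 + 0)*(-2) = 36*(-2) = -72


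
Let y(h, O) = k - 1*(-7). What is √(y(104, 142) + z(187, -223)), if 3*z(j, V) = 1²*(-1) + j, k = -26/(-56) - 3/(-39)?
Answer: √2303483/182 ≈ 8.3391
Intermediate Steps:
k = 197/364 (k = -26*(-1/56) - 3*(-1/39) = 13/28 + 1/13 = 197/364 ≈ 0.54121)
z(j, V) = -⅓ + j/3 (z(j, V) = (1²*(-1) + j)/3 = (1*(-1) + j)/3 = (-1 + j)/3 = -⅓ + j/3)
y(h, O) = 2745/364 (y(h, O) = 197/364 - 1*(-7) = 197/364 + 7 = 2745/364)
√(y(104, 142) + z(187, -223)) = √(2745/364 + (-⅓ + (⅓)*187)) = √(2745/364 + (-⅓ + 187/3)) = √(2745/364 + 62) = √(25313/364) = √2303483/182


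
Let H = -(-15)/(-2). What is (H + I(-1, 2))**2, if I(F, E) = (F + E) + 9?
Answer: 25/4 ≈ 6.2500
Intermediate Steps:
I(F, E) = 9 + E + F (I(F, E) = (E + F) + 9 = 9 + E + F)
H = -15/2 (H = -(-15)*(-1)/2 = -3*5/2 = -15/2 ≈ -7.5000)
(H + I(-1, 2))**2 = (-15/2 + (9 + 2 - 1))**2 = (-15/2 + 10)**2 = (5/2)**2 = 25/4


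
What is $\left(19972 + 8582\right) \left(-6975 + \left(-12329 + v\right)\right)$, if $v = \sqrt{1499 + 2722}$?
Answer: $-551206416 + 85662 \sqrt{469} \approx -5.4935 \cdot 10^{8}$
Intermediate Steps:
$v = 3 \sqrt{469}$ ($v = \sqrt{4221} = 3 \sqrt{469} \approx 64.969$)
$\left(19972 + 8582\right) \left(-6975 + \left(-12329 + v\right)\right) = \left(19972 + 8582\right) \left(-6975 - \left(12329 - 3 \sqrt{469}\right)\right) = 28554 \left(-19304 + 3 \sqrt{469}\right) = -551206416 + 85662 \sqrt{469}$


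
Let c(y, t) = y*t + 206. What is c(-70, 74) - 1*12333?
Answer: -17307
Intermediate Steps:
c(y, t) = 206 + t*y (c(y, t) = t*y + 206 = 206 + t*y)
c(-70, 74) - 1*12333 = (206 + 74*(-70)) - 1*12333 = (206 - 5180) - 12333 = -4974 - 12333 = -17307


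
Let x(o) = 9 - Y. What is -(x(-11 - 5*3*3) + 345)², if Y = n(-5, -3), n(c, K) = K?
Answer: -127449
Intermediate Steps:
Y = -3
x(o) = 12 (x(o) = 9 - 1*(-3) = 9 + 3 = 12)
-(x(-11 - 5*3*3) + 345)² = -(12 + 345)² = -1*357² = -1*127449 = -127449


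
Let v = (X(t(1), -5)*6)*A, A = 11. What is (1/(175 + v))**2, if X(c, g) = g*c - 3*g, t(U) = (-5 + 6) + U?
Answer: 1/255025 ≈ 3.9212e-6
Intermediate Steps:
t(U) = 1 + U
X(c, g) = -3*g + c*g (X(c, g) = c*g - 3*g = -3*g + c*g)
v = 330 (v = (-5*(-3 + (1 + 1))*6)*11 = (-5*(-3 + 2)*6)*11 = (-5*(-1)*6)*11 = (5*6)*11 = 30*11 = 330)
(1/(175 + v))**2 = (1/(175 + 330))**2 = (1/505)**2 = 1/255025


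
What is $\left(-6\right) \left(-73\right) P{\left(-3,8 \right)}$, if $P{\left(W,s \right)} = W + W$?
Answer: $-2628$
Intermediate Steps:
$P{\left(W,s \right)} = 2 W$
$\left(-6\right) \left(-73\right) P{\left(-3,8 \right)} = \left(-6\right) \left(-73\right) 2 \left(-3\right) = 438 \left(-6\right) = -2628$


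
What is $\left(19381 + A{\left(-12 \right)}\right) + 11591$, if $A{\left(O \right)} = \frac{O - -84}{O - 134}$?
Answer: $\frac{2260920}{73} \approx 30972.0$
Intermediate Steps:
$A{\left(O \right)} = \frac{84 + O}{-134 + O}$ ($A{\left(O \right)} = \frac{O + 84}{-134 + O} = \frac{84 + O}{-134 + O}$)
$\left(19381 + A{\left(-12 \right)}\right) + 11591 = \left(19381 + \frac{84 - 12}{-134 - 12}\right) + 11591 = \left(19381 + \frac{1}{-146} \cdot 72\right) + 11591 = \left(19381 - \frac{36}{73}\right) + 11591 = \frac{1414777}{73} + 11591 = \frac{2260920}{73}$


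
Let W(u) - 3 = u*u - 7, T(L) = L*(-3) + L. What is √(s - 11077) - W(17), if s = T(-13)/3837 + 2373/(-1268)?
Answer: -285 + I*√65562781735458885/2432658 ≈ -285.0 + 105.26*I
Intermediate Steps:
T(L) = -2*L (T(L) = -3*L + L = -2*L)
W(u) = -4 + u² (W(u) = 3 + (u*u - 7) = 3 + (u² - 7) = 3 + (-7 + u²) = -4 + u²)
s = -9072233/4865316 (s = -2*(-13)/3837 + 2373/(-1268) = 26*(1/3837) + 2373*(-1/1268) = 26/3837 - 2373/1268 = -9072233/4865316 ≈ -1.8647)
√(s - 11077) - W(17) = √(-9072233/4865316 - 11077) - (-4 + 17²) = √(-53902177565/4865316) - (-4 + 289) = I*√65562781735458885/2432658 - 1*285 = I*√65562781735458885/2432658 - 285 = -285 + I*√65562781735458885/2432658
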